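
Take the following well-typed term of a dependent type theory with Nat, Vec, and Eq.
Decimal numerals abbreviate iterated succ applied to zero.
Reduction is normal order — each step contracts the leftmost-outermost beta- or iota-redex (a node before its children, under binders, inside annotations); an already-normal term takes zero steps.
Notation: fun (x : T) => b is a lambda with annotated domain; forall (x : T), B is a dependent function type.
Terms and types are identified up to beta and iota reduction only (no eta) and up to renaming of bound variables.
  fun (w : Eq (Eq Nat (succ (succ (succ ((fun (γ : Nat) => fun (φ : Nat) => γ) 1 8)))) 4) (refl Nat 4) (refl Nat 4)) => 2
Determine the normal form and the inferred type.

normal form:
  fun (w : Eq (Eq Nat 4 4) (refl Nat 4) (refl Nat 4)) => 2
the term's type:
  forall (w : Eq (Eq Nat 4 4) (refl Nat 4) (refl Nat 4)), Nat


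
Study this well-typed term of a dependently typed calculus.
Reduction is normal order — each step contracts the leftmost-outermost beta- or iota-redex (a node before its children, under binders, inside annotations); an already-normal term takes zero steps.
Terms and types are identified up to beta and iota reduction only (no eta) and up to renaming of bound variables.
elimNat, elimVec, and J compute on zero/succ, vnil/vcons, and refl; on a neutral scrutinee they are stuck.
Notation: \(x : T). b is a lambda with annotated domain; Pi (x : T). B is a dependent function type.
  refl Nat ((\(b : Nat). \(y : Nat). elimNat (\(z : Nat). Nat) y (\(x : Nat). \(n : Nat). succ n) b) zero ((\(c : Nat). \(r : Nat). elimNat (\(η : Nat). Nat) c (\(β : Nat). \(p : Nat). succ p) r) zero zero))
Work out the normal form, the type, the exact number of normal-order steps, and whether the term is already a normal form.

resulting normal form:
  refl Nat zero
the term's type:
  Eq Nat zero zero
normal-order step count: 6
already normal: no
first contracted redex: a beta-redex


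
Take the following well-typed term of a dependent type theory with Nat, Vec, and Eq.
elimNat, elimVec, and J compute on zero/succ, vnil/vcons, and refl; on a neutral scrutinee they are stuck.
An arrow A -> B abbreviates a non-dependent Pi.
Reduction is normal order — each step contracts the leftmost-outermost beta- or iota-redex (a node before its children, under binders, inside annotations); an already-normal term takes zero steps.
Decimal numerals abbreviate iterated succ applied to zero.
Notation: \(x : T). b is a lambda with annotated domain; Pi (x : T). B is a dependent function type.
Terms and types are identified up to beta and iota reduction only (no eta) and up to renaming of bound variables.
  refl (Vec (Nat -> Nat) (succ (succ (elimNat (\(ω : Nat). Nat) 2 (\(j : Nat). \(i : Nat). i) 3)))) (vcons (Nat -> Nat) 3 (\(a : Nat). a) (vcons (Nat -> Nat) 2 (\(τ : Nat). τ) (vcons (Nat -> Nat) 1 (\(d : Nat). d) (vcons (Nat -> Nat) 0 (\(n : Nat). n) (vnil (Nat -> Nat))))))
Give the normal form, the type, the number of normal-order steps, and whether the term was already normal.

reduced normal form:
  refl (Vec (Nat -> Nat) 4) (vcons (Nat -> Nat) 3 (\(ω : Nat). ω) (vcons (Nat -> Nat) 2 (\(j : Nat). j) (vcons (Nat -> Nat) 1 (\(i : Nat). i) (vcons (Nat -> Nat) 0 (\(a : Nat). a) (vnil (Nat -> Nat))))))
the term's type:
  Eq (Vec (Nat -> Nat) 4) (vcons (Nat -> Nat) 3 (\(ω : Nat). ω) (vcons (Nat -> Nat) 2 (\(j : Nat). j) (vcons (Nat -> Nat) 1 (\(i : Nat). i) (vcons (Nat -> Nat) 0 (\(a : Nat). a) (vnil (Nat -> Nat)))))) (vcons (Nat -> Nat) 3 (\(τ : Nat). τ) (vcons (Nat -> Nat) 2 (\(d : Nat). d) (vcons (Nat -> Nat) 1 (\(n : Nat). n) (vcons (Nat -> Nat) 0 (\(δ : Nat). δ) (vnil (Nat -> Nat))))))
steps to reach normal form (normal order): 10
term was already normal: no
first redex: an elimNat iota-redex


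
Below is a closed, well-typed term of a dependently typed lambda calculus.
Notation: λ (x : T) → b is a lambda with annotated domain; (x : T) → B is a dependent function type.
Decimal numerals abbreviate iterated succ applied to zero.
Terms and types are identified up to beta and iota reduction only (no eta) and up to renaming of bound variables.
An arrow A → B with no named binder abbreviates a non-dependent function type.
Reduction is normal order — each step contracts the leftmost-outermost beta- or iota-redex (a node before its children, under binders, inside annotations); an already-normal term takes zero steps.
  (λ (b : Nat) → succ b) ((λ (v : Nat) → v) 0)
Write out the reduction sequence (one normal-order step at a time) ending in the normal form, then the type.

normal-order reduction:
  (λ (b : Nat) → succ b) ((λ (v : Nat) → v) 0)
  ~> succ ((λ (b : Nat) → b) 0)
  ~> 1
inferred type:
  Nat


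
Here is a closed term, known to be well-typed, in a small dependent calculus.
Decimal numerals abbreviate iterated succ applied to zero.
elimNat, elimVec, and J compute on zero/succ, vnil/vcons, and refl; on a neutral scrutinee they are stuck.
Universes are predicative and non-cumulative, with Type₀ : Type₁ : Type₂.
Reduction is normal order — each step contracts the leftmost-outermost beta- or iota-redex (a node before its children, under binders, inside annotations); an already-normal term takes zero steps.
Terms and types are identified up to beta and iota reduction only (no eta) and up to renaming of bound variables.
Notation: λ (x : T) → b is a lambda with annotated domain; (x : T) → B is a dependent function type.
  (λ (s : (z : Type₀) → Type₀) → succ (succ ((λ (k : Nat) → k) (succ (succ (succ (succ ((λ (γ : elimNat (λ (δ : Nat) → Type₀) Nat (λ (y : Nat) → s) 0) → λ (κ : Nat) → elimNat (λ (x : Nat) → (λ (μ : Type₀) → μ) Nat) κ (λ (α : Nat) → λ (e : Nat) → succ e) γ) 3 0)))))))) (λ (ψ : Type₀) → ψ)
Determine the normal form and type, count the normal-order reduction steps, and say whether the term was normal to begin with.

resulting normal form:
  9
the term's type:
  Nat
reduction steps (normal order): 14
already normal: no
first contracted redex: a beta-redex


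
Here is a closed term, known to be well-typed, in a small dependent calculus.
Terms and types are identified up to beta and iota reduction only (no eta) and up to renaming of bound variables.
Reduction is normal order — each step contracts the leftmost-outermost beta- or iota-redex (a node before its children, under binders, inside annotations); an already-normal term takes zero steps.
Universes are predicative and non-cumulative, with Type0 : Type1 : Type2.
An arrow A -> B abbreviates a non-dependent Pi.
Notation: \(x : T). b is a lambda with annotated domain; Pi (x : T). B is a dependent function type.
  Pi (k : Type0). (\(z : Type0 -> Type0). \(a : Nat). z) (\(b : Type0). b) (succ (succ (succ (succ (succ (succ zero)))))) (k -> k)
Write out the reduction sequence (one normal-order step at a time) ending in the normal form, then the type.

reduction (normal order):
  Pi (k : Type0). (\(z : Type0 -> Type0). \(a : Nat). z) (\(b : Type0). b) (succ (succ (succ (succ (succ (succ zero)))))) (k -> k)
  ~> Pi (k : Type0). (\(z : Nat). \(a : Type0). a) (succ (succ (succ (succ (succ (succ zero)))))) (k -> k)
  ~> Pi (k : Type0). (\(z : Type0). z) (k -> k)
  ~> Pi (k : Type0). k -> k
the term's type:
  Type1


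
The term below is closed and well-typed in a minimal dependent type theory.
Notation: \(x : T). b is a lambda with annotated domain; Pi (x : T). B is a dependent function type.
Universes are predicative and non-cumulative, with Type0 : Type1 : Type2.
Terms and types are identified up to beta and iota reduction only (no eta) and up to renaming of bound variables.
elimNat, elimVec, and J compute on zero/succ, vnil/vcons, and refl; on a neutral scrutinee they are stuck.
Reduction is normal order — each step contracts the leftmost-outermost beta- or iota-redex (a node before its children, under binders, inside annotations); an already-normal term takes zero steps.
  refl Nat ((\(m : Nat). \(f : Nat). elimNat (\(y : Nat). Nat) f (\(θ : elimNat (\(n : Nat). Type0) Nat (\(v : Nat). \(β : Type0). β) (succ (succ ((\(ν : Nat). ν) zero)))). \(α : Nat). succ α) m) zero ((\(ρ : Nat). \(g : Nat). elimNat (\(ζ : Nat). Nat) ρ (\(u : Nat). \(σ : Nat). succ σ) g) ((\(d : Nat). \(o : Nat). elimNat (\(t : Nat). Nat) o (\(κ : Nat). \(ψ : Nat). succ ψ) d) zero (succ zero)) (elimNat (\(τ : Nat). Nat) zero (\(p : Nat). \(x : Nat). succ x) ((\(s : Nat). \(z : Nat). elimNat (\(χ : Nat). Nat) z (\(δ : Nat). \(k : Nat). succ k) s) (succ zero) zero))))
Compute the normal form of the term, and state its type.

normal form:
  refl Nat (succ (succ zero))
inferred type:
  Eq Nat (succ (succ zero)) (succ (succ zero))


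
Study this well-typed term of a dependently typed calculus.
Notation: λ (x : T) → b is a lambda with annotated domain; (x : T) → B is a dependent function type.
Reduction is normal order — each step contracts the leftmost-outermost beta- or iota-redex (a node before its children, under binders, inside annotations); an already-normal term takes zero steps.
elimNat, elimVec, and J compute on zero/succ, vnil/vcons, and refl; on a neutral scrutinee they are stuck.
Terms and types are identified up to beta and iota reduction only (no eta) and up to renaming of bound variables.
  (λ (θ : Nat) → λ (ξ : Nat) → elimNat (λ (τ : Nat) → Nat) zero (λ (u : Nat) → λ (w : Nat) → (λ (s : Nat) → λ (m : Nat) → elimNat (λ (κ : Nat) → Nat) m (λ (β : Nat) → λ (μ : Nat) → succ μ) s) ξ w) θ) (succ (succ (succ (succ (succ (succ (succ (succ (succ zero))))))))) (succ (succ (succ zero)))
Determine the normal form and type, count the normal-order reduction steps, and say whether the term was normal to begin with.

normal form:
  succ (succ (succ (succ (succ (succ (succ (succ (succ (succ (succ (succ (succ (succ (succ (succ (succ (succ (succ (succ (succ (succ (succ (succ (succ (succ (succ zero))))))))))))))))))))))))))
the term's type:
  Nat
reduction steps (normal order): 138
term was already normal: no
first contracted redex: a beta-redex


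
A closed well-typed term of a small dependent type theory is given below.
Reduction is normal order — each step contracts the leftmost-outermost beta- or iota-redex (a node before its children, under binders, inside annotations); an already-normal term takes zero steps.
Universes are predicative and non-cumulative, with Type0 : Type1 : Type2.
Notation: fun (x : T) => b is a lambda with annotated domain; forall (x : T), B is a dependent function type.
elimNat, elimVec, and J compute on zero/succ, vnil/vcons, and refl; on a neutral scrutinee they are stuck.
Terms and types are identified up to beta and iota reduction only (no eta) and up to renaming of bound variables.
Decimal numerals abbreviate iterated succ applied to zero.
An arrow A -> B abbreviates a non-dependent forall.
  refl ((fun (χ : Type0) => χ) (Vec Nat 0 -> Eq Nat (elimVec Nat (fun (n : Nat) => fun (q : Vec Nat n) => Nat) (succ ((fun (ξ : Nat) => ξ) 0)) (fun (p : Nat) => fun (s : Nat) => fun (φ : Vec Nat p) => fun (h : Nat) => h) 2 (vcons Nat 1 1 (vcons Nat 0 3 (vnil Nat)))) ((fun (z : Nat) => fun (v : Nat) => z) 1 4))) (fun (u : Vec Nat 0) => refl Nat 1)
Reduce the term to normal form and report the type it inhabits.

resulting normal form:
  refl (Vec Nat 0 -> Eq Nat 1 1) (fun (χ : Vec Nat 0) => refl Nat 1)
inferred type:
  Eq (Vec Nat 0 -> Eq Nat 1 1) (fun (χ : Vec Nat 0) => refl Nat 1) (fun (n : Vec Nat 0) => refl Nat 1)
observation: the first redex contracted is a beta-redex; the normal form is reached in 15 normal-order steps.


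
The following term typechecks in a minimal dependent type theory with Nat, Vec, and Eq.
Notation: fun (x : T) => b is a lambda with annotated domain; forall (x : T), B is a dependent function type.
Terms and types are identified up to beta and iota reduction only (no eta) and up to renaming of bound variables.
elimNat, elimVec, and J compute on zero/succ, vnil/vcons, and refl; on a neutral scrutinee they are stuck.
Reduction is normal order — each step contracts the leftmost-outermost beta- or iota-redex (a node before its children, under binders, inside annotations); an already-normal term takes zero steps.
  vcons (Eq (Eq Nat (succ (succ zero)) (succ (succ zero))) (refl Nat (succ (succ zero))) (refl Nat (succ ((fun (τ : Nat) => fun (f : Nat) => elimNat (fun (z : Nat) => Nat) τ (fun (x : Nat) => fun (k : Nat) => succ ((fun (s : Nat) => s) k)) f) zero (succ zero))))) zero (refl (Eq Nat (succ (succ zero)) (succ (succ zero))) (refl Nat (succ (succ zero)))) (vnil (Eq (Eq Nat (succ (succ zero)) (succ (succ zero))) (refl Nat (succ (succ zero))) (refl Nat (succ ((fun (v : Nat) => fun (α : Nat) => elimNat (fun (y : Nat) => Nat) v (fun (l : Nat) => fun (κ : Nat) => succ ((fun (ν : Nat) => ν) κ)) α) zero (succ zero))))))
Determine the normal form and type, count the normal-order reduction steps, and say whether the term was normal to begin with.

resulting normal form:
  vcons (Eq (Eq Nat (succ (succ zero)) (succ (succ zero))) (refl Nat (succ (succ zero))) (refl Nat (succ (succ zero)))) zero (refl (Eq Nat (succ (succ zero)) (succ (succ zero))) (refl Nat (succ (succ zero)))) (vnil (Eq (Eq Nat (succ (succ zero)) (succ (succ zero))) (refl Nat (succ (succ zero))) (refl Nat (succ (succ zero)))))
inferred type:
  Vec (Eq (Eq Nat (succ (succ zero)) (succ (succ zero))) (refl Nat (succ (succ zero))) (refl Nat (succ (succ zero)))) (succ zero)
reduction steps (normal order): 14
term was already normal: no
first contracted redex: a beta-redex


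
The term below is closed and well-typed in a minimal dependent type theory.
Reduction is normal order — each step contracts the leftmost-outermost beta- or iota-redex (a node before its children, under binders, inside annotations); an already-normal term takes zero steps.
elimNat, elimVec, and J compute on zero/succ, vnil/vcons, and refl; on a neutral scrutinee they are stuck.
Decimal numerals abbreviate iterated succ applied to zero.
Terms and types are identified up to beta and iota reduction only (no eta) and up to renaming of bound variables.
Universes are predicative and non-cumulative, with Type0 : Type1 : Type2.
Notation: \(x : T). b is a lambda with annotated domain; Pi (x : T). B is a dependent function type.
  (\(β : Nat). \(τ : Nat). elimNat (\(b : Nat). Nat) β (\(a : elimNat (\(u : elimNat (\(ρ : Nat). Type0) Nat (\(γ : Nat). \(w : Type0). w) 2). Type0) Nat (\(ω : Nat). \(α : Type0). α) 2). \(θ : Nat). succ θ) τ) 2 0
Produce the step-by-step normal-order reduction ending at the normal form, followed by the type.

normal-order reduction sequence:
  (\(β : Nat). \(τ : Nat). elimNat (\(b : Nat). Nat) β (\(a : elimNat (\(u : elimNat (\(ρ : Nat). Type0) Nat (\(γ : Nat). \(w : Type0). w) 2). Type0) Nat (\(ω : Nat). \(α : Type0). α) 2). \(θ : Nat). succ θ) τ) 2 0
  ~> (\(β : Nat). elimNat (\(τ : Nat). Nat) 2 (\(b : elimNat (\(a : elimNat (\(u : Nat). Type0) Nat (\(ρ : Nat). \(γ : Type0). γ) 2). Type0) Nat (\(w : Nat). \(ω : Type0). ω) 2). \(α : Nat). succ α) β) 0
  ~> elimNat (\(β : Nat). Nat) 2 (\(τ : elimNat (\(b : elimNat (\(a : Nat). Type0) Nat (\(u : Nat). \(ρ : Type0). ρ) 2). Type0) Nat (\(γ : Nat). \(w : Type0). w) 2). \(ω : Nat). succ ω) 0
  ~> 2
inferred type:
  Nat


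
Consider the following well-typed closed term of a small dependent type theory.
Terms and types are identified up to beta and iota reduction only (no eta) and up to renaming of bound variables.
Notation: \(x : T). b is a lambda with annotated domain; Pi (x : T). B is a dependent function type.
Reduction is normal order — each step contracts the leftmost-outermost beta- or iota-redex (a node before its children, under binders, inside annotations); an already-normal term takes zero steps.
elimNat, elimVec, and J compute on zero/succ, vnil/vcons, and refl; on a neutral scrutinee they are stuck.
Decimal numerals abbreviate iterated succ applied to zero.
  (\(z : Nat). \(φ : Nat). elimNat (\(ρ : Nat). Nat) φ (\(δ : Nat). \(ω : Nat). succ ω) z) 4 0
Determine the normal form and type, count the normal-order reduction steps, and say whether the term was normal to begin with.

reduced normal form:
  4
type:
  Nat
steps to reach normal form (normal order): 15
term was already normal: no
first redex: a beta-redex


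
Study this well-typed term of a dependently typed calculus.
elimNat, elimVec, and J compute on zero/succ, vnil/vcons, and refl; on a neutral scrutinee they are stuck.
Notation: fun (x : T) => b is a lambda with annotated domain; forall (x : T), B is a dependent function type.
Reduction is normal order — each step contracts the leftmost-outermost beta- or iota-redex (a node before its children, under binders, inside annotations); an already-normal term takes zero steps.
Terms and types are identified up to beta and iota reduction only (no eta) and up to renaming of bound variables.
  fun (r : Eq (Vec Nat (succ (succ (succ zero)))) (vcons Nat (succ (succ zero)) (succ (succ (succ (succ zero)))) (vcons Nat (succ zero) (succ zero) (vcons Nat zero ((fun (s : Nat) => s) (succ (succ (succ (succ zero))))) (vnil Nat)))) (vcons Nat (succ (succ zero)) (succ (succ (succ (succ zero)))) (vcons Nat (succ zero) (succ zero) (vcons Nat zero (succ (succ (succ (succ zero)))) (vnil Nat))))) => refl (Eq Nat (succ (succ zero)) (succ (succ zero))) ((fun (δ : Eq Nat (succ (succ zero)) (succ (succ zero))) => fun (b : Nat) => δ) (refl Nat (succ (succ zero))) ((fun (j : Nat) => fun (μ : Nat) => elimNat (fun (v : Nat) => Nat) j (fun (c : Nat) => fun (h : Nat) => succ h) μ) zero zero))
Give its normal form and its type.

reduced normal form:
  fun (r : Eq (Vec Nat (succ (succ (succ zero)))) (vcons Nat (succ (succ zero)) (succ (succ (succ (succ zero)))) (vcons Nat (succ zero) (succ zero) (vcons Nat zero (succ (succ (succ (succ zero)))) (vnil Nat)))) (vcons Nat (succ (succ zero)) (succ (succ (succ (succ zero)))) (vcons Nat (succ zero) (succ zero) (vcons Nat zero (succ (succ (succ (succ zero)))) (vnil Nat))))) => refl (Eq Nat (succ (succ zero)) (succ (succ zero))) (refl Nat (succ (succ zero)))
inferred type:
  forall (r : Eq (Vec Nat (succ (succ (succ zero)))) (vcons Nat (succ (succ zero)) (succ (succ (succ (succ zero)))) (vcons Nat (succ zero) (succ zero) (vcons Nat zero (succ (succ (succ (succ zero)))) (vnil Nat)))) (vcons Nat (succ (succ zero)) (succ (succ (succ (succ zero)))) (vcons Nat (succ zero) (succ zero) (vcons Nat zero (succ (succ (succ (succ zero)))) (vnil Nat))))), Eq (Eq Nat (succ (succ zero)) (succ (succ zero))) (refl Nat (succ (succ zero))) (refl Nat (succ (succ zero)))
observation: 3 normal-order steps normalize the term, beginning with a beta-redex.


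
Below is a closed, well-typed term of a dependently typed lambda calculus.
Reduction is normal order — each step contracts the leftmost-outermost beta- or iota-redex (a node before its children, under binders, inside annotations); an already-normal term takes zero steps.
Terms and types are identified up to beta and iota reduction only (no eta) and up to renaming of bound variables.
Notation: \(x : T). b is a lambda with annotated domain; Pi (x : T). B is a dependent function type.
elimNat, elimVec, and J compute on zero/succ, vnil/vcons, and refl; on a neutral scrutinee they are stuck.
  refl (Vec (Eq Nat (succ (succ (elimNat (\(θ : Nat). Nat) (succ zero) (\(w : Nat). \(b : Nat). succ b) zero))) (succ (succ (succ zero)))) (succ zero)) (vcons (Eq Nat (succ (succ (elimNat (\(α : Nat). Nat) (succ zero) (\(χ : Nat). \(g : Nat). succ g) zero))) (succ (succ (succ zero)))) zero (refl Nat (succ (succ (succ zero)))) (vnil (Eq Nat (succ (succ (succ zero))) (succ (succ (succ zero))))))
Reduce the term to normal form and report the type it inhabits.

reduced normal form:
  refl (Vec (Eq Nat (succ (succ (succ zero))) (succ (succ (succ zero)))) (succ zero)) (vcons (Eq Nat (succ (succ (succ zero))) (succ (succ (succ zero)))) zero (refl Nat (succ (succ (succ zero)))) (vnil (Eq Nat (succ (succ (succ zero))) (succ (succ (succ zero))))))
type:
  Eq (Vec (Eq Nat (succ (succ (succ zero))) (succ (succ (succ zero)))) (succ zero)) (vcons (Eq Nat (succ (succ (succ zero))) (succ (succ (succ zero)))) zero (refl Nat (succ (succ (succ zero)))) (vnil (Eq Nat (succ (succ (succ zero))) (succ (succ (succ zero)))))) (vcons (Eq Nat (succ (succ (succ zero))) (succ (succ (succ zero)))) zero (refl Nat (succ (succ (succ zero)))) (vnil (Eq Nat (succ (succ (succ zero))) (succ (succ (succ zero))))))


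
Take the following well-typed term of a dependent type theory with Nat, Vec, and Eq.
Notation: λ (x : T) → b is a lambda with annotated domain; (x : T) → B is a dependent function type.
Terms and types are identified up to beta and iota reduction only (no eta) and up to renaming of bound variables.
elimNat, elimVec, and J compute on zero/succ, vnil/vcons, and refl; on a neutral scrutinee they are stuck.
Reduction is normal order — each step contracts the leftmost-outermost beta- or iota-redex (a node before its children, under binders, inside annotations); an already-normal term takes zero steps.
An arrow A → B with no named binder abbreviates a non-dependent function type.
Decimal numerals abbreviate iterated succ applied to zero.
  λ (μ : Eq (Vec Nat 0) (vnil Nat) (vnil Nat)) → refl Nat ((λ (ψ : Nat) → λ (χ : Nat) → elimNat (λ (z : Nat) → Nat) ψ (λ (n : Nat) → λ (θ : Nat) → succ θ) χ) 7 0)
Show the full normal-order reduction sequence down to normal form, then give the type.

normal-order reduction:
  λ (μ : Eq (Vec Nat 0) (vnil Nat) (vnil Nat)) → refl Nat ((λ (ψ : Nat) → λ (χ : Nat) → elimNat (λ (z : Nat) → Nat) ψ (λ (n : Nat) → λ (θ : Nat) → succ θ) χ) 7 0)
  ~> λ (μ : Eq (Vec Nat 0) (vnil Nat) (vnil Nat)) → refl Nat ((λ (ψ : Nat) → elimNat (λ (χ : Nat) → Nat) 7 (λ (z : Nat) → λ (n : Nat) → succ n) ψ) 0)
  ~> λ (μ : Eq (Vec Nat 0) (vnil Nat) (vnil Nat)) → refl Nat (elimNat (λ (ψ : Nat) → Nat) 7 (λ (χ : Nat) → λ (z : Nat) → succ z) 0)
  ~> λ (μ : Eq (Vec Nat 0) (vnil Nat) (vnil Nat)) → refl Nat 7
type:
  Eq (Vec Nat 0) (vnil Nat) (vnil Nat) → Eq Nat 7 7


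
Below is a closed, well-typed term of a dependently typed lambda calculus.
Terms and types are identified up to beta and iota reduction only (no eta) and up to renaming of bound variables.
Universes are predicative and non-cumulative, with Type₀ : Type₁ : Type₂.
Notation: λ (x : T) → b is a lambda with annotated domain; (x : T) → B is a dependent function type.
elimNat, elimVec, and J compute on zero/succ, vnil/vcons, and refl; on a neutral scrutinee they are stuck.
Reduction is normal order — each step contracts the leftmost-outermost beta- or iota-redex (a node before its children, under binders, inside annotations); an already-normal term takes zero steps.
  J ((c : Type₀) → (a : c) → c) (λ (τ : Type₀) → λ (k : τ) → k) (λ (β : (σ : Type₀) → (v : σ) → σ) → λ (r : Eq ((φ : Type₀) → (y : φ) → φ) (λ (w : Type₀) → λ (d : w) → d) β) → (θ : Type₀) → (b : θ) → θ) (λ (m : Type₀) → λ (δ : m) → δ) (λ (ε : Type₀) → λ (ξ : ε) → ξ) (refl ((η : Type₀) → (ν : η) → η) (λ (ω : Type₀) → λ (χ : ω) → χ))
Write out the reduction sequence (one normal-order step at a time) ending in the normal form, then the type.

reduction (normal order):
  J ((c : Type₀) → (a : c) → c) (λ (τ : Type₀) → λ (k : τ) → k) (λ (β : (σ : Type₀) → (v : σ) → σ) → λ (r : Eq ((φ : Type₀) → (y : φ) → φ) (λ (w : Type₀) → λ (d : w) → d) β) → (θ : Type₀) → (b : θ) → θ) (λ (m : Type₀) → λ (δ : m) → δ) (λ (ε : Type₀) → λ (ξ : ε) → ξ) (refl ((η : Type₀) → (ν : η) → η) (λ (ω : Type₀) → λ (χ : ω) → χ))
  ~> λ (c : Type₀) → λ (a : c) → a
the term's type:
  (c : Type₀) → (a : c) → c


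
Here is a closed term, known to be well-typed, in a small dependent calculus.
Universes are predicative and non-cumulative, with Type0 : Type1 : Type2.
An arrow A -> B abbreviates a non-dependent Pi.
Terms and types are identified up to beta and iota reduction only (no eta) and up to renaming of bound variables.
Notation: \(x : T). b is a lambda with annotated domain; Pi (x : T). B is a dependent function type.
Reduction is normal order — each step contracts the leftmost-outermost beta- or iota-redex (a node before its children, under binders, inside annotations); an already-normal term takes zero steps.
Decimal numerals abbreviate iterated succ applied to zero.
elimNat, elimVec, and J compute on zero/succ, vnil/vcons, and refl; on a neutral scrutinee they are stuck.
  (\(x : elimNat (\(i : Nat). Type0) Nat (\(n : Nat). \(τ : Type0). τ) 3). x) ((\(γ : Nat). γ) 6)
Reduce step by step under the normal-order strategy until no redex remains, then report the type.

normal-order reduction:
  (\(x : elimNat (\(i : Nat). Type0) Nat (\(n : Nat). \(τ : Type0). τ) 3). x) ((\(γ : Nat). γ) 6)
  ~> (\(x : Nat). x) 6
  ~> 6
inferred type:
  Nat


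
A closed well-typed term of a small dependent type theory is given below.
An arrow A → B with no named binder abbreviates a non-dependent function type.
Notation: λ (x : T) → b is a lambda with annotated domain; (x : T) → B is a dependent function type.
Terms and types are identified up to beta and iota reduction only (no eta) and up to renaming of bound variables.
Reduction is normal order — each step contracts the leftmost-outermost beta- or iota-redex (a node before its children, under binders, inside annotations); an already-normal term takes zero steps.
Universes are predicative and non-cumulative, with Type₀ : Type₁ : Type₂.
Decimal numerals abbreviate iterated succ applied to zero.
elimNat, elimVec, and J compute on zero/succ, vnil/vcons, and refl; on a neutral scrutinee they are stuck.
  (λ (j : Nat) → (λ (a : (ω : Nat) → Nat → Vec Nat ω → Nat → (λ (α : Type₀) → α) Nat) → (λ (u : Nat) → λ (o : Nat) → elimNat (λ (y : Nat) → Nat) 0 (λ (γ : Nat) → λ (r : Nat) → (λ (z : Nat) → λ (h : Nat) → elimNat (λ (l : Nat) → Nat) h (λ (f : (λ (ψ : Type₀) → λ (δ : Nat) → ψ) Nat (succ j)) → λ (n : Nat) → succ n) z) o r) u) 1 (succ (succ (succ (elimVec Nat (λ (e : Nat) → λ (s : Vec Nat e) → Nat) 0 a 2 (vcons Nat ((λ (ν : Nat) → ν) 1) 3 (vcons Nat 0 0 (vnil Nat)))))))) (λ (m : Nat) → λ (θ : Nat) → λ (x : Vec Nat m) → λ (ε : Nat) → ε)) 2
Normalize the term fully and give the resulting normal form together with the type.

resulting normal form:
  3
type:
  Nat


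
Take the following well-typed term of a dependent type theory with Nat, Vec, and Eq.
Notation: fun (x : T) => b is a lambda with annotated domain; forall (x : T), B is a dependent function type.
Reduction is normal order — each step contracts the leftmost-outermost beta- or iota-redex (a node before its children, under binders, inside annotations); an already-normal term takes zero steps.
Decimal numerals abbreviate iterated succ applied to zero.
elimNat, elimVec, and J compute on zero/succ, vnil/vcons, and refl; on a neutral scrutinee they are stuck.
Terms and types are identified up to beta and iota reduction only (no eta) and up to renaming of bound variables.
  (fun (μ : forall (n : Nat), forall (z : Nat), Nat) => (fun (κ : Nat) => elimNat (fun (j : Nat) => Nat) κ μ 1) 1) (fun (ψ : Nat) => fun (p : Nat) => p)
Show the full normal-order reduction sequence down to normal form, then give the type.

reduction (normal order):
  (fun (μ : forall (n : Nat), forall (z : Nat), Nat) => (fun (κ : Nat) => elimNat (fun (j : Nat) => Nat) κ μ 1) 1) (fun (ψ : Nat) => fun (p : Nat) => p)
  ~> (fun (μ : Nat) => elimNat (fun (n : Nat) => Nat) μ (fun (z : Nat) => fun (κ : Nat) => κ) 1) 1
  ~> elimNat (fun (μ : Nat) => Nat) 1 (fun (n : Nat) => fun (z : Nat) => z) 1
  ~> (fun (μ : Nat) => fun (n : Nat) => n) 0 (elimNat (fun (z : Nat) => Nat) 1 (fun (κ : Nat) => fun (j : Nat) => j) 0)
  ~> (fun (μ : Nat) => μ) (elimNat (fun (n : Nat) => Nat) 1 (fun (z : Nat) => fun (κ : Nat) => κ) 0)
  ~> elimNat (fun (μ : Nat) => Nat) 1 (fun (n : Nat) => fun (z : Nat) => z) 0
  ~> 1
inferred type:
  Nat


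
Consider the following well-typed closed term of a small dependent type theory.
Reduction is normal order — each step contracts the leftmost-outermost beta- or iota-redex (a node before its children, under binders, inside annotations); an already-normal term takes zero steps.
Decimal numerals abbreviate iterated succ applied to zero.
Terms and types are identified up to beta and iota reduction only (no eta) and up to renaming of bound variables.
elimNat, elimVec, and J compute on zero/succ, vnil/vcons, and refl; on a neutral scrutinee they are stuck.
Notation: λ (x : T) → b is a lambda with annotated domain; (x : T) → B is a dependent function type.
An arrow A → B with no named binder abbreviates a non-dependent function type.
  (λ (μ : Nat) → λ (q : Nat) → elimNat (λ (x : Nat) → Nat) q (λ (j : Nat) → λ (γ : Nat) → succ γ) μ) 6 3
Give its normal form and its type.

normal form:
  9
the term's type:
  Nat
observation: the term reaches its normal form after 21 normal-order steps.


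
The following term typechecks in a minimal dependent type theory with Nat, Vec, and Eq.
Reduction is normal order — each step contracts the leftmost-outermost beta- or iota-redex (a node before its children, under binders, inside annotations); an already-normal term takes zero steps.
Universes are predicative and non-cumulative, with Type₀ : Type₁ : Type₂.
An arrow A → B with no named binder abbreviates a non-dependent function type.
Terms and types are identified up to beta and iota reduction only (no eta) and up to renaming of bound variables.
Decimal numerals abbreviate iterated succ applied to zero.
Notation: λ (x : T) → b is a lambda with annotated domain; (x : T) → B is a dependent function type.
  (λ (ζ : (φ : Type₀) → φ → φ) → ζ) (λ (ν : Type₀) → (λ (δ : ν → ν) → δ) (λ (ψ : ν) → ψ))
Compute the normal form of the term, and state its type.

resulting normal form:
  λ (ζ : Type₀) → λ (φ : ζ) → φ
inferred type:
  (ζ : Type₀) → ζ → ζ
observation: reduction starts at a beta-redex, and 2 normal-order steps reach the normal form.


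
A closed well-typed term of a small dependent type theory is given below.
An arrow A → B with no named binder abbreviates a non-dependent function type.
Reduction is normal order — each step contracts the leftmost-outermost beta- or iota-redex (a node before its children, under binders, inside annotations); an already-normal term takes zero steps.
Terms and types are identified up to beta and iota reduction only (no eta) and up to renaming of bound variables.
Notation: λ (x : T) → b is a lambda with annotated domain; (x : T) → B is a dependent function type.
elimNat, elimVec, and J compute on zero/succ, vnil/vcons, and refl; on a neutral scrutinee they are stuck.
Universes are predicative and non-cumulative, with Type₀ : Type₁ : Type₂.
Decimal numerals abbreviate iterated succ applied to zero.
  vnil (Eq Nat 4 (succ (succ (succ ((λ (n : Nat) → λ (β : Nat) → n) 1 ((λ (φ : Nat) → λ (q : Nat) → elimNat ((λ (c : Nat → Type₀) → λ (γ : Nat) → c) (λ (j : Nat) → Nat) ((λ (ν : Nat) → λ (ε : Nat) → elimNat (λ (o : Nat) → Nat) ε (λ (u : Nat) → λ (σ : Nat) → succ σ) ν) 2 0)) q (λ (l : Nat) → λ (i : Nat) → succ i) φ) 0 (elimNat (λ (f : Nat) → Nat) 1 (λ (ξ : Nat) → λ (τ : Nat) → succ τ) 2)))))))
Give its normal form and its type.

reduced normal form:
  vnil (Eq Nat 4 4)
the term's type:
  Vec (Eq Nat 4 4) 0
observation: normalization takes exactly 2 steps under the normal-order strategy.


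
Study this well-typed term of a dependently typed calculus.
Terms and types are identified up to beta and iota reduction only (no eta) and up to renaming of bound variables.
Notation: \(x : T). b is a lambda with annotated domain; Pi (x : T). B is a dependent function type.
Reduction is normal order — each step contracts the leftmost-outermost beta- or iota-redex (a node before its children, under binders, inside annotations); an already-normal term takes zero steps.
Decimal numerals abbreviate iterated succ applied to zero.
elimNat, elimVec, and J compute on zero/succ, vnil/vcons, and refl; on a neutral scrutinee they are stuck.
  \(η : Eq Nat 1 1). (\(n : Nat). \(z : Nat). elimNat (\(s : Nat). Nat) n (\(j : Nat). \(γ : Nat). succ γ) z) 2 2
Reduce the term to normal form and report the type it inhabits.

reduced normal form:
  \(η : Eq Nat 1 1). 4
type:
  Pi (η : Eq Nat 1 1). Nat


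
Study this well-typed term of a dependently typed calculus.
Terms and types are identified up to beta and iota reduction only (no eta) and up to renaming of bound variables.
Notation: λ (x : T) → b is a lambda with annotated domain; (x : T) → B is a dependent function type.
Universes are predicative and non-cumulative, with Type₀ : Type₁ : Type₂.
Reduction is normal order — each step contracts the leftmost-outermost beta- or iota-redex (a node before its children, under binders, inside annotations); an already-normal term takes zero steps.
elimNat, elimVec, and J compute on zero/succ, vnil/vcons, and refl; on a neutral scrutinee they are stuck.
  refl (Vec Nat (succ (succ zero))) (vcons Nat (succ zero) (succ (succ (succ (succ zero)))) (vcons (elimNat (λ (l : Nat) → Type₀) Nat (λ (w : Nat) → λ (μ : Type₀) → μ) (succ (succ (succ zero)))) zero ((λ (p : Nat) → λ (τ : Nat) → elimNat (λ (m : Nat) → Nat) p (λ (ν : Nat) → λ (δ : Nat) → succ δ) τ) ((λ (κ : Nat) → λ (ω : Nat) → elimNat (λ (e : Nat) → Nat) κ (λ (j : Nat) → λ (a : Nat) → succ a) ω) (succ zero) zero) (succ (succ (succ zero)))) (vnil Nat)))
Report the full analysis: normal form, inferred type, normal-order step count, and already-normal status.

resulting normal form:
  refl (Vec Nat (succ (succ zero))) (vcons Nat (succ zero) (succ (succ (succ (succ zero)))) (vcons Nat zero (succ (succ (succ (succ zero)))) (vnil Nat)))
the term's type:
  Eq (Vec Nat (succ (succ zero))) (vcons Nat (succ zero) (succ (succ (succ (succ zero)))) (vcons Nat zero (succ (succ (succ (succ zero)))) (vnil Nat))) (vcons Nat (succ zero) (succ (succ (succ (succ zero)))) (vcons Nat zero (succ (succ (succ (succ zero)))) (vnil Nat)))
steps to reach normal form (normal order): 25
started in normal form: no
first redex: an elimNat iota-redex


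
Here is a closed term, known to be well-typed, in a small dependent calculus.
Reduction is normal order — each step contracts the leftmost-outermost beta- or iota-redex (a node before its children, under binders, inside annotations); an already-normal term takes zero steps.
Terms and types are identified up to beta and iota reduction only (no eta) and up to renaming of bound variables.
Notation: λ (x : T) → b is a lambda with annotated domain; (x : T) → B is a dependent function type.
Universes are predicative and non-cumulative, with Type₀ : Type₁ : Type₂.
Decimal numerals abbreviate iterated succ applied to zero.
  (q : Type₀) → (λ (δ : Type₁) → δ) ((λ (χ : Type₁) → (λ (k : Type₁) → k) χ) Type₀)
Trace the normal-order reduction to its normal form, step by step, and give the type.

normal-order reduction sequence:
  (q : Type₀) → (λ (δ : Type₁) → δ) ((λ (χ : Type₁) → (λ (k : Type₁) → k) χ) Type₀)
  ~> (q : Type₀) → (λ (δ : Type₁) → (λ (χ : Type₁) → χ) δ) Type₀
  ~> (q : Type₀) → (λ (δ : Type₁) → δ) Type₀
  ~> (q : Type₀) → Type₀
inferred type:
  Type₁


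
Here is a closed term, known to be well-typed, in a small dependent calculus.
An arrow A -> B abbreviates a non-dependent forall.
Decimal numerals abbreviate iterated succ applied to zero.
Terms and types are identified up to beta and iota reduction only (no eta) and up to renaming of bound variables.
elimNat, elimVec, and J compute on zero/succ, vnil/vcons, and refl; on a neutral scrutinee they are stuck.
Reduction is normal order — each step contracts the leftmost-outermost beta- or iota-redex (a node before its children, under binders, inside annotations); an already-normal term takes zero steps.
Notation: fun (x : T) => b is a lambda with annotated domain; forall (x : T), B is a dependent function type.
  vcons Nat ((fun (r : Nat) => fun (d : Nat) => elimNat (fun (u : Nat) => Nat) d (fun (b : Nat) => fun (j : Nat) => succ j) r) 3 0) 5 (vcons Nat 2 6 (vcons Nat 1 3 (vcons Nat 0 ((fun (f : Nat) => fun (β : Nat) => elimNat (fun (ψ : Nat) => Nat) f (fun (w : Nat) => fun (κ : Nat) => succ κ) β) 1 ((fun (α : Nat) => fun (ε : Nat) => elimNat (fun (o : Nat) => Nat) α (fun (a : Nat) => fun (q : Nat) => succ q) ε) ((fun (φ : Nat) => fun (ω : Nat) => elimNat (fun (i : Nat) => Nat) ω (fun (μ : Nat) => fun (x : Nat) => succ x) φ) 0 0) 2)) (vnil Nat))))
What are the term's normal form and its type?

resulting normal form:
  vcons Nat 3 5 (vcons Nat 2 6 (vcons Nat 1 3 (vcons Nat 0 3 (vnil Nat))))
inferred type:
  Vec Nat 4
observation: 33 normal-order steps separate the term from its normal form.


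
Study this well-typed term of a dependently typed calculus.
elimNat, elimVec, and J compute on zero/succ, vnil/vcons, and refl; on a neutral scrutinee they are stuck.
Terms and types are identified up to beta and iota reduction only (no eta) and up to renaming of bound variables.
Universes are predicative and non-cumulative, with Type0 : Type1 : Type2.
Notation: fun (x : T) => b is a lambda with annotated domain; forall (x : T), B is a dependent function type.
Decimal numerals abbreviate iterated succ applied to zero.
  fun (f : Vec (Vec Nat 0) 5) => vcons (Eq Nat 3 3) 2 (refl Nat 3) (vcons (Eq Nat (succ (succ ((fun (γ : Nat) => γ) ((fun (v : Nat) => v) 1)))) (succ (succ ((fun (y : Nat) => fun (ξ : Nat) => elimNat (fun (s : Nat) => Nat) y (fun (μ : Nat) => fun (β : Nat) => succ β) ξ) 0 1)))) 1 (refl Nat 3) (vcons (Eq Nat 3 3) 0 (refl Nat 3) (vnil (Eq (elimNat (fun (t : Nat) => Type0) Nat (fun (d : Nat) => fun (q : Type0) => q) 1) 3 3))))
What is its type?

type:
  forall (f : Vec (Vec Nat 0) 5), Vec (Eq Nat 3 3) 3


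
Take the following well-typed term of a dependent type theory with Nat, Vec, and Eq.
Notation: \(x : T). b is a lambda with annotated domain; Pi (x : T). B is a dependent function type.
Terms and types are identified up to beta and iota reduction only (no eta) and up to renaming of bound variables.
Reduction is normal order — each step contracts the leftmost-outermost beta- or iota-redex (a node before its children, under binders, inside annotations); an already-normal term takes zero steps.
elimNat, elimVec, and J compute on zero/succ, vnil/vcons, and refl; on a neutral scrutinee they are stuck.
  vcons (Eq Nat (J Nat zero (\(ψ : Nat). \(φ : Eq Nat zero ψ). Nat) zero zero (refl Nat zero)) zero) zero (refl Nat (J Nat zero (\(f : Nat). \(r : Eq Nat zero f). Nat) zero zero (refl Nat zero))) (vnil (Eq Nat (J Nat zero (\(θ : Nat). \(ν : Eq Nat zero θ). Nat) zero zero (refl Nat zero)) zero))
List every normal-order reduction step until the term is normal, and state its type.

reduction (normal order):
  vcons (Eq Nat (J Nat zero (\(ψ : Nat). \(φ : Eq Nat zero ψ). Nat) zero zero (refl Nat zero)) zero) zero (refl Nat (J Nat zero (\(f : Nat). \(r : Eq Nat zero f). Nat) zero zero (refl Nat zero))) (vnil (Eq Nat (J Nat zero (\(θ : Nat). \(ν : Eq Nat zero θ). Nat) zero zero (refl Nat zero)) zero))
  ~> vcons (Eq Nat zero zero) zero (refl Nat (J Nat zero (\(ψ : Nat). \(φ : Eq Nat zero ψ). Nat) zero zero (refl Nat zero))) (vnil (Eq Nat (J Nat zero (\(f : Nat). \(r : Eq Nat zero f). Nat) zero zero (refl Nat zero)) zero))
  ~> vcons (Eq Nat zero zero) zero (refl Nat zero) (vnil (Eq Nat (J Nat zero (\(ψ : Nat). \(φ : Eq Nat zero ψ). Nat) zero zero (refl Nat zero)) zero))
  ~> vcons (Eq Nat zero zero) zero (refl Nat zero) (vnil (Eq Nat zero zero))
inferred type:
  Vec (Eq Nat zero zero) (succ zero)


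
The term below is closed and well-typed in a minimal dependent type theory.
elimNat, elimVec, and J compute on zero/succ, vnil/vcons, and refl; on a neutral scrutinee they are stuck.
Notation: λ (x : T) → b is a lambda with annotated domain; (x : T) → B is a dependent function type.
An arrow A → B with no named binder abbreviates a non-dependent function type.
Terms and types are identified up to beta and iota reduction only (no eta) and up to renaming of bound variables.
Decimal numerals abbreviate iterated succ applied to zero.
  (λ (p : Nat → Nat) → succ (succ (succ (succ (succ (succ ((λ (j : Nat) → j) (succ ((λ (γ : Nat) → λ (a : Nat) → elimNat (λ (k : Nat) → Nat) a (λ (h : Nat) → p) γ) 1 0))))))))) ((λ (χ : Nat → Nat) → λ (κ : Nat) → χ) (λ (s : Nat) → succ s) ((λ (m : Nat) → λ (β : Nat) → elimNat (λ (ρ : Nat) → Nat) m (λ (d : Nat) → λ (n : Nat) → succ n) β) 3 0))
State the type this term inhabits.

inferred type:
  Nat
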